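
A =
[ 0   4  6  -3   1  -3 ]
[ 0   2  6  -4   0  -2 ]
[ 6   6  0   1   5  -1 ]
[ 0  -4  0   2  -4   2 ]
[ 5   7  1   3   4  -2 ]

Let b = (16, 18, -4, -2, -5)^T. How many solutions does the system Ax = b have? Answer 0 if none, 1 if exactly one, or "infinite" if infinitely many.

infinite

Row reduce the augmented matrix [A | b].
Swap R1 ↔ R3
R5 ← R5 − (5/6)·R1: [0, 2, 1, 13/6, -1/6, -7/6, -5/3]
R3 ← R3 − (2)·R2: [0, 0, -6, 5, 1, 1, -20]
R4 ← R4 + (2)·R2: [0, 0, 12, -6, -4, -2, 34]
R5 ← R5 − R2: [0, 0, -5, 37/6, -1/6, 5/6, -59/3]
R4 ← R4 + (2)·R3: [0, 0, 0, 4, -2, 0, -6]
R5 ← R5 − (5/6)·R3: [0, 0, 0, 2, -1, 0, -3]
R5 ← R5 − (1/2)·R4: [0, 0, 0, 0, 0, 0, 0]
The echelon form has 4 nonzero rows, and every pivot lies in the first 6 columns, so rank(A) = rank([A|b]) = 4.
The system is consistent.
rank = 4 < 6 unknowns, so there are infinitely many solutions.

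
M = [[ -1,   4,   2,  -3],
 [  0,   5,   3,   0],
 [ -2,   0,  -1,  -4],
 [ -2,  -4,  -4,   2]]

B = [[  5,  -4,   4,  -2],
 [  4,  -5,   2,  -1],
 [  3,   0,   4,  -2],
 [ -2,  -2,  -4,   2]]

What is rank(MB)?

2

First compute MB:
[[ 23, -10,  24, -12],
 [ 29, -25,  22, -11],
 [ -5,  16,   4,  -2],
 [-42,  24, -40,  20]]
Now row reduce the product.
R2 ← R2 − (29/23)·R1: [0, -285/23, -190/23, 95/23]
R3 ← R3 + (5/23)·R1: [0, 318/23, 212/23, -106/23]
R4 ← R4 + (42/23)·R1: [0, 132/23, 88/23, -44/23]
R3 ← R3 + (106/95)·R2: [0, 0, 0, 0]
R4 ← R4 + (44/95)·R2: [0, 0, 0, 0]
2 nonzero rows, so rank(MB) = 2.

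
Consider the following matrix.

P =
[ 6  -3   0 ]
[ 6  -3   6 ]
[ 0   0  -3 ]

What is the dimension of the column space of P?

Row reduce to echelon form.
R2 ← R2 − R1: [0, 0, 6]
R3 ← R3 + (1/2)·R2: [0, 0, 0]
Echelon form has 2 nonzero rows, so rank(P) = 2.
The column space has dimension equal to the rank: 2.

2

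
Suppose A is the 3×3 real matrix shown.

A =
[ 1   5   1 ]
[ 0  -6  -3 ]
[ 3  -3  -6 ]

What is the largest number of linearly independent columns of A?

2

Row reduce to echelon form.
R3 ← R3 − (3)·R1: [0, -18, -9]
R3 ← R3 − (3)·R2: [0, 0, 0]
Echelon form has 2 nonzero rows, so rank(A) = 2.
The rank gives the maximum number of linearly independent columns: 2.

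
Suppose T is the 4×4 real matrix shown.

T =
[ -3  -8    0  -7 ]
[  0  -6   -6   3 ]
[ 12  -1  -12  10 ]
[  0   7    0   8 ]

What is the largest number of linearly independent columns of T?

Row reduce to echelon form.
R3 ← R3 + (4)·R1: [0, -33, -12, -18]
R3 ← R3 − (11/2)·R2: [0, 0, 21, -69/2]
R4 ← R4 + (7/6)·R2: [0, 0, -7, 23/2]
R4 ← R4 + (1/3)·R3: [0, 0, 0, 0]
Echelon form has 3 nonzero rows, so rank(T) = 3.
The rank gives the maximum number of linearly independent columns: 3.

3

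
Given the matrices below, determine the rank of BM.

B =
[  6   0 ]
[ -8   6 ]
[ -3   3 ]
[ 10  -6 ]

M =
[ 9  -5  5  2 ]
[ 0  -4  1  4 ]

2

First compute BM:
[[ 54, -30,  30,  12],
 [-72,  16, -34,   8],
 [-27,   3, -12,   6],
 [ 90, -26,  44,  -4]]
Now row reduce the product.
R2 ← R2 + (4/3)·R1: [0, -24, 6, 24]
R3 ← R3 + (1/2)·R1: [0, -12, 3, 12]
R4 ← R4 − (5/3)·R1: [0, 24, -6, -24]
R3 ← R3 − (1/2)·R2: [0, 0, 0, 0]
R4 ← R4 + R2: [0, 0, 0, 0]
2 nonzero rows, so rank(BM) = 2.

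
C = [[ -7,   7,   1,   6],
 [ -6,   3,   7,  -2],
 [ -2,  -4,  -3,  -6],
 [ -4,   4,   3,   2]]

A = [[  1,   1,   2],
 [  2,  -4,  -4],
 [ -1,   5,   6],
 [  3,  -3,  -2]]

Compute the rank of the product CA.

First compute CA:
[[ 24, -48, -48],
 [-13,  23,  22],
 [-25,  17,   6],
 [  7, -11, -10]]
Now row reduce the product.
R2 ← R2 + (13/24)·R1: [0, -3, -4]
R3 ← R3 + (25/24)·R1: [0, -33, -44]
R4 ← R4 − (7/24)·R1: [0, 3, 4]
R3 ← R3 − (11)·R2: [0, 0, 0]
R4 ← R4 + R2: [0, 0, 0]
2 nonzero rows, so rank(CA) = 2.

2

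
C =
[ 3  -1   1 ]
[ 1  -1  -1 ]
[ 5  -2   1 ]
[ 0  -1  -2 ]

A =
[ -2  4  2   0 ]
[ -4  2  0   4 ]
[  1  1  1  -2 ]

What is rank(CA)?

First compute CA:
[[ -1,  11,   7,  -6],
 [  1,   1,   1,  -2],
 [ -1,  17,  11, -10],
 [  2,  -4,  -2,   0]]
Now row reduce the product.
R2 ← R2 + R1: [0, 12, 8, -8]
R3 ← R3 − R1: [0, 6, 4, -4]
R4 ← R4 + (2)·R1: [0, 18, 12, -12]
R3 ← R3 − (1/2)·R2: [0, 0, 0, 0]
R4 ← R4 − (3/2)·R2: [0, 0, 0, 0]
2 nonzero rows, so rank(CA) = 2.

2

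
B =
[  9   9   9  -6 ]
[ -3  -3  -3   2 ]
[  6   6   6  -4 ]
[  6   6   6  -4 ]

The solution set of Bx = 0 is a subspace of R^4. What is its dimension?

Row reduce to echelon form.
R2 ← R2 + (1/3)·R1: [0, 0, 0, 0]
R3 ← R3 − (2/3)·R1: [0, 0, 0, 0]
R4 ← R4 − (2/3)·R1: [0, 0, 0, 0]
1 nonzero row, so rank(B) = 1.
B has 4 columns; by rank–nullity, nullity = 4 − 1 = 3.

3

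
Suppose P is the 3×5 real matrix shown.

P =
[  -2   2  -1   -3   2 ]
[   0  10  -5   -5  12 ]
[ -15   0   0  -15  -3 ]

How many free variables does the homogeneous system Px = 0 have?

Row reduce to echelon form.
R3 ← R3 − (15/2)·R1: [0, -15, 15/2, 15/2, -18]
R3 ← R3 + (3/2)·R2: [0, 0, 0, 0, 0]
2 nonzero rows, so rank(P) = 2.
P has 5 columns; by rank–nullity, nullity = 5 − 2 = 3.

3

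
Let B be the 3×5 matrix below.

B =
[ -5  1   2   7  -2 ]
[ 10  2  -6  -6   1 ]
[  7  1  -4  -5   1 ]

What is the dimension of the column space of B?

Row reduce to echelon form.
R2 ← R2 + (2)·R1: [0, 4, -2, 8, -3]
R3 ← R3 + (7/5)·R1: [0, 12/5, -6/5, 24/5, -9/5]
R3 ← R3 − (3/5)·R2: [0, 0, 0, 0, 0]
Echelon form has 2 nonzero rows, so rank(B) = 2.
The column space has dimension equal to the rank: 2.

2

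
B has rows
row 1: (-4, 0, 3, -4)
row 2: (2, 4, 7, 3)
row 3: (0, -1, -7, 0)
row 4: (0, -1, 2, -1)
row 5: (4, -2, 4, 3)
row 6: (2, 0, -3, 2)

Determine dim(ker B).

0

Row reduce to echelon form.
R2 ← R2 + (1/2)·R1: [0, 4, 17/2, 1]
R5 ← R5 + R1: [0, -2, 7, -1]
R6 ← R6 + (1/2)·R1: [0, 0, -3/2, 0]
R3 ← R3 + (1/4)·R2: [0, 0, -39/8, 1/4]
R4 ← R4 + (1/4)·R2: [0, 0, 33/8, -3/4]
R5 ← R5 + (1/2)·R2: [0, 0, 45/4, -1/2]
R4 ← R4 + (11/13)·R3: [0, 0, 0, -7/13]
R5 ← R5 + (30/13)·R3: [0, 0, 0, 1/13]
R6 ← R6 − (4/13)·R3: [0, 0, 0, -1/13]
R5 ← R5 + (1/7)·R4: [0, 0, 0, 0]
R6 ← R6 − (1/7)·R4: [0, 0, 0, 0]
4 nonzero rows, so rank(B) = 4.
B has 4 columns; by rank–nullity, nullity = 4 − 4 = 0.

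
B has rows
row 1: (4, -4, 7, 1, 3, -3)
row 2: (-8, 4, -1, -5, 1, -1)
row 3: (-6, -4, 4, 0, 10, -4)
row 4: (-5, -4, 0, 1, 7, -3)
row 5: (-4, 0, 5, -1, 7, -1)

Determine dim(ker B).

2

Row reduce to echelon form.
R2 ← R2 + (2)·R1: [0, -4, 13, -3, 7, -7]
R3 ← R3 + (3/2)·R1: [0, -10, 29/2, 3/2, 29/2, -17/2]
R4 ← R4 + (5/4)·R1: [0, -9, 35/4, 9/4, 43/4, -27/4]
R5 ← R5 + R1: [0, -4, 12, 0, 10, -4]
R3 ← R3 − (5/2)·R2: [0, 0, -18, 9, -3, 9]
R4 ← R4 − (9/4)·R2: [0, 0, -41/2, 9, -5, 9]
R5 ← R5 − R2: [0, 0, -1, 3, 3, 3]
R4 ← R4 − (41/36)·R3: [0, 0, 0, -5/4, -19/12, -5/4]
R5 ← R5 − (1/18)·R3: [0, 0, 0, 5/2, 19/6, 5/2]
R5 ← R5 + (2)·R4: [0, 0, 0, 0, 0, 0]
4 nonzero rows, so rank(B) = 4.
B has 6 columns; by rank–nullity, nullity = 6 − 4 = 2.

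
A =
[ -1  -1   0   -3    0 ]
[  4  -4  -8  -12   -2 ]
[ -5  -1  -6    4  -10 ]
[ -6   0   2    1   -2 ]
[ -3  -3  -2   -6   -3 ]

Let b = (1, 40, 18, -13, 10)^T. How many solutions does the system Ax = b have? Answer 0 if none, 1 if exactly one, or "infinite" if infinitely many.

infinite

Row reduce the augmented matrix [A | b].
R2 ← R2 + (4)·R1: [0, -8, -8, -24, -2, 44]
R3 ← R3 − (5)·R1: [0, 4, -6, 19, -10, 13]
R4 ← R4 − (6)·R1: [0, 6, 2, 19, -2, -19]
R5 ← R5 − (3)·R1: [0, 0, -2, 3, -3, 7]
R3 ← R3 + (1/2)·R2: [0, 0, -10, 7, -11, 35]
R4 ← R4 + (3/4)·R2: [0, 0, -4, 1, -7/2, 14]
R4 ← R4 − (2/5)·R3: [0, 0, 0, -9/5, 9/10, 0]
R5 ← R5 − (1/5)·R3: [0, 0, 0, 8/5, -4/5, 0]
R5 ← R5 + (8/9)·R4: [0, 0, 0, 0, 0, 0]
The echelon form has 4 nonzero rows, and every pivot lies in the first 5 columns, so rank(A) = rank([A|b]) = 4.
The system is consistent.
rank = 4 < 5 unknowns, so there are infinitely many solutions.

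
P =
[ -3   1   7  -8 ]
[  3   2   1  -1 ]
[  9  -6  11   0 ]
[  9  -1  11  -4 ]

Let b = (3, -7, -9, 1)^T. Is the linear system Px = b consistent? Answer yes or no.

no

Row reduce the augmented matrix [P | b].
R2 ← R2 + R1: [0, 3, 8, -9, -4]
R3 ← R3 + (3)·R1: [0, -3, 32, -24, 0]
R4 ← R4 + (3)·R1: [0, 2, 32, -28, 10]
R3 ← R3 + R2: [0, 0, 40, -33, -4]
R4 ← R4 − (2/3)·R2: [0, 0, 80/3, -22, 38/3]
R4 ← R4 − (2/3)·R3: [0, 0, 0, 0, 46/3]
The echelon form has 4 nonzero rows; the last pivot sits in the augmented column, so rank(P) = 3 but rank([P|b]) = 4.
Since the ranks differ, the system is inconsistent.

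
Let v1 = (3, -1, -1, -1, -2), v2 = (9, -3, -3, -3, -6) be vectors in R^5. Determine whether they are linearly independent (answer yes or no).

Form the matrix with these vectors as rows and row reduce.
R2 ← R2 − (3)·R1: [0, 0, 0, 0, 0]
1 nonzero row, so the 2 vectors span a space of dimension 1.
Since 1 < 2, the vectors are linearly dependent.

no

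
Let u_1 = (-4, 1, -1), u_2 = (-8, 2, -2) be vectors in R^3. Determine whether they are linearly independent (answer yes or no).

no

Form the matrix with these vectors as rows and row reduce.
R2 ← R2 − (2)·R1: [0, 0, 0]
1 nonzero row, so the 2 vectors span a space of dimension 1.
Since 1 < 2, the vectors are linearly dependent.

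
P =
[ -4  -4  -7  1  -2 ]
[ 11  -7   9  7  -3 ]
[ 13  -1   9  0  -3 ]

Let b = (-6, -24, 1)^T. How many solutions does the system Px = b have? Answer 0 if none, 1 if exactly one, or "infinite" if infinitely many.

infinite

Row reduce the augmented matrix [P | b].
R2 ← R2 + (11/4)·R1: [0, -18, -41/4, 39/4, -17/2, -81/2]
R3 ← R3 + (13/4)·R1: [0, -14, -55/4, 13/4, -19/2, -37/2]
R3 ← R3 − (7/9)·R2: [0, 0, -52/9, -13/3, -26/9, 13]
The echelon form has 3 nonzero rows, and every pivot lies in the first 5 columns, so rank(P) = rank([P|b]) = 3.
The system is consistent.
rank = 3 < 5 unknowns, so there are infinitely many solutions.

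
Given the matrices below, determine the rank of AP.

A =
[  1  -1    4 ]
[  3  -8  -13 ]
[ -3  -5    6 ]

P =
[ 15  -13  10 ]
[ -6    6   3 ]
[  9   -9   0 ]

3

First compute AP:
[[ 57, -55,   7],
 [-24,  30,   6],
 [ 39, -45, -45]]
Now row reduce the product.
R2 ← R2 + (8/19)·R1: [0, 130/19, 170/19]
R3 ← R3 − (13/19)·R1: [0, -140/19, -946/19]
R3 ← R3 + (14/13)·R2: [0, 0, -522/13]
3 nonzero rows, so rank(AP) = 3.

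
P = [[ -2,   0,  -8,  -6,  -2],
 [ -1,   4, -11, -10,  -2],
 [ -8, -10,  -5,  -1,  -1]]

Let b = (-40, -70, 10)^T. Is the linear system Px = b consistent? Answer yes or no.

Row reduce the augmented matrix [P | b].
R2 ← R2 − (1/2)·R1: [0, 4, -7, -7, -1, -50]
R3 ← R3 − (4)·R1: [0, -10, 27, 23, 7, 170]
R3 ← R3 + (5/2)·R2: [0, 0, 19/2, 11/2, 9/2, 45]
The echelon form has 3 nonzero rows, and every pivot lies in the first 5 columns, so rank(P) = rank([P|b]) = 3.
The system is consistent.

yes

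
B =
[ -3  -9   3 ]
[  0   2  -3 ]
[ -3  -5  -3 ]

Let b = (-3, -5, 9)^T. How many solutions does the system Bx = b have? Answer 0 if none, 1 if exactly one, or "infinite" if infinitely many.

0

Row reduce the augmented matrix [B | b].
R3 ← R3 − R1: [0, 4, -6, 12]
R3 ← R3 − (2)·R2: [0, 0, 0, 22]
The echelon form has 3 nonzero rows; the last pivot sits in the augmented column, so rank(B) = 2 but rank([B|b]) = 3.
Since the ranks differ, the system is inconsistent.
It has no solutions.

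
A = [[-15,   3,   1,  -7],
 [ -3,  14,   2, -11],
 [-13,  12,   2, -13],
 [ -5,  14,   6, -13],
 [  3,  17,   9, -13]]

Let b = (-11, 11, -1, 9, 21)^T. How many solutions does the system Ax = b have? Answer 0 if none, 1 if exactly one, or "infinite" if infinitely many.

1

Row reduce the augmented matrix [A | b].
R2 ← R2 − (1/5)·R1: [0, 67/5, 9/5, -48/5, 66/5]
R3 ← R3 − (13/15)·R1: [0, 47/5, 17/15, -104/15, 128/15]
R4 ← R4 − (1/3)·R1: [0, 13, 17/3, -32/3, 38/3]
R5 ← R5 + (1/5)·R1: [0, 88/5, 46/5, -72/5, 94/5]
R3 ← R3 − (47/67)·R2: [0, 0, -26/201, -40/201, -146/201]
R4 ← R4 − (65/67)·R2: [0, 0, 788/201, -272/201, -28/201]
R5 ← R5 − (88/67)·R2: [0, 0, 458/67, -120/67, 98/67]
R4 ← R4 + (394/13)·R3: [0, 0, 0, -96/13, -288/13]
R5 ← R5 + (687/13)·R3: [0, 0, 0, -160/13, -480/13]
R5 ← R5 − (5/3)·R4: [0, 0, 0, 0, 0]
The echelon form has 4 nonzero rows, and every pivot lies in the first 4 columns, so rank(A) = rank([A|b]) = 4.
The system is consistent.
rank = 4 = number of unknowns, so the solution is unique.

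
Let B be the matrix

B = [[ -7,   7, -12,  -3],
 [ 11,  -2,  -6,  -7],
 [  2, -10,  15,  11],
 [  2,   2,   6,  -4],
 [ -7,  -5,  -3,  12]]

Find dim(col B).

3

Row reduce to echelon form.
R2 ← R2 + (11/7)·R1: [0, 9, -174/7, -82/7]
R3 ← R3 + (2/7)·R1: [0, -8, 81/7, 71/7]
R4 ← R4 + (2/7)·R1: [0, 4, 18/7, -34/7]
R5 ← R5 − R1: [0, -12, 9, 15]
R3 ← R3 + (8/9)·R2: [0, 0, -221/21, -17/63]
R4 ← R4 − (4/9)·R2: [0, 0, 286/21, 22/63]
R5 ← R5 + (4/3)·R2: [0, 0, -169/7, -13/21]
R4 ← R4 + (22/17)·R3: [0, 0, 0, 0]
R5 ← R5 − (39/17)·R3: [0, 0, 0, 0]
Echelon form has 3 nonzero rows, so rank(B) = 3.
The column space has dimension equal to the rank: 3.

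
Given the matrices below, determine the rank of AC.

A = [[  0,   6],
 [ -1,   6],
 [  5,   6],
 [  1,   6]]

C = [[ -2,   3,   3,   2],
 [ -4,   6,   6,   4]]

1

First compute AC:
[[-24,  36,  36,  24],
 [-22,  33,  33,  22],
 [-34,  51,  51,  34],
 [-26,  39,  39,  26]]
Now row reduce the product.
R2 ← R2 − (11/12)·R1: [0, 0, 0, 0]
R3 ← R3 − (17/12)·R1: [0, 0, 0, 0]
R4 ← R4 − (13/12)·R1: [0, 0, 0, 0]
1 nonzero row, so rank(AC) = 1.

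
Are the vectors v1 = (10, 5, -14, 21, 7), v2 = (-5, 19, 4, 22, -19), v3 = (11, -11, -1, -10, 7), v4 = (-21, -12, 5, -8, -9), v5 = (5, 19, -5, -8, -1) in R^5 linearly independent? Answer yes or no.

Form the matrix with these vectors as rows and row reduce.
R2 ← R2 + (1/2)·R1: [0, 43/2, -3, 65/2, -31/2]
R3 ← R3 − (11/10)·R1: [0, -33/2, 72/5, -331/10, -7/10]
R4 ← R4 + (21/10)·R1: [0, -3/2, -122/5, 361/10, 57/10]
R5 ← R5 − (1/2)·R1: [0, 33/2, 2, -37/2, -9/2]
R3 ← R3 + (33/43)·R2: [0, 0, 2601/215, -1754/215, -2708/215]
R4 ← R4 + (3/43)·R2: [0, 0, -5291/215, 8249/215, 993/215]
R5 ← R5 − (33/43)·R2: [0, 0, 185/43, -1868/43, 318/43]
R4 ← R4 + (5291/2601)·R3: [0, 0, 0, 56629/2601, -54629/2601]
R5 ← R5 − (925/2601)·R3: [0, 0, 0, -105446/2601, 30886/2601]
R5 ← R5 + (105446/56629)·R4: [0, 0, 0, 0, -1542240/56629]
5 nonzero rows, so the 5 vectors span a space of dimension 5.
Since 5 = 5, the vectors are linearly independent.

yes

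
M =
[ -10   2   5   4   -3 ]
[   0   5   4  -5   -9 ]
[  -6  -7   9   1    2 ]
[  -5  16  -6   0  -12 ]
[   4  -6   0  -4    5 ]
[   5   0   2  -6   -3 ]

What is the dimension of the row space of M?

5

Row reduce to echelon form.
R3 ← R3 − (3/5)·R1: [0, -41/5, 6, -7/5, 19/5]
R4 ← R4 − (1/2)·R1: [0, 15, -17/2, -2, -21/2]
R5 ← R5 + (2/5)·R1: [0, -26/5, 2, -12/5, 19/5]
R6 ← R6 + (1/2)·R1: [0, 1, 9/2, -4, -9/2]
R3 ← R3 + (41/25)·R2: [0, 0, 314/25, -48/5, -274/25]
R4 ← R4 − (3)·R2: [0, 0, -41/2, 13, 33/2]
R5 ← R5 + (26/25)·R2: [0, 0, 154/25, -38/5, -139/25]
R6 ← R6 − (1/5)·R2: [0, 0, 37/10, -3, -27/10]
R4 ← R4 + (1025/628)·R3: [0, 0, 0, -419/157, -218/157]
R5 ← R5 − (77/157)·R3: [0, 0, 0, -454/157, -29/157]
R6 ← R6 − (185/628)·R3: [0, 0, 0, -27/157, 83/157]
R5 ← R5 − (454/419)·R4: [0, 0, 0, 0, 553/419]
R6 ← R6 − (27/419)·R4: [0, 0, 0, 0, 259/419]
R6 ← R6 − (37/79)·R5: [0, 0, 0, 0, 0]
Echelon form has 5 nonzero rows, so rank(M) = 5.
The row space has dimension equal to the rank: 5.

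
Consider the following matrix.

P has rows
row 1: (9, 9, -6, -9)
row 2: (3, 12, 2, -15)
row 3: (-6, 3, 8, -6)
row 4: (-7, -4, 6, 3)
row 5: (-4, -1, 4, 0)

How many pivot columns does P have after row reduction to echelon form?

2

Row reduce to echelon form.
R2 ← R2 − (1/3)·R1: [0, 9, 4, -12]
R3 ← R3 + (2/3)·R1: [0, 9, 4, -12]
R4 ← R4 + (7/9)·R1: [0, 3, 4/3, -4]
R5 ← R5 + (4/9)·R1: [0, 3, 4/3, -4]
R3 ← R3 − R2: [0, 0, 0, 0]
R4 ← R4 − (1/3)·R2: [0, 0, 0, 0]
R5 ← R5 − (1/3)·R2: [0, 0, 0, 0]
Echelon form has 2 nonzero rows, so rank(P) = 2.
Each nonzero row contributes one pivot column: 2 pivot columns.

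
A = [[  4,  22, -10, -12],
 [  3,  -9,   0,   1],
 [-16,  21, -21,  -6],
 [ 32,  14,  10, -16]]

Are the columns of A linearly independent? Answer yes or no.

Row reduce A to echelon form.
R2 ← R2 − (3/4)·R1: [0, -51/2, 15/2, 10]
R3 ← R3 + (4)·R1: [0, 109, -61, -54]
R4 ← R4 − (8)·R1: [0, -162, 90, 80]
R3 ← R3 + (218/51)·R2: [0, 0, -492/17, -574/51]
R4 ← R4 − (108/17)·R2: [0, 0, 720/17, 280/17]
R4 ← R4 + (60/41)·R3: [0, 0, 0, 0]
3 pivots among 4 columns.
Only 3 < 4 pivot columns, so the columns are linearly dependent.

no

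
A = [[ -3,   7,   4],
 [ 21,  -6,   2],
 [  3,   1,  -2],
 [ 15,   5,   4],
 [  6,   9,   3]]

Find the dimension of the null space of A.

0

Row reduce to echelon form.
R2 ← R2 + (7)·R1: [0, 43, 30]
R3 ← R3 + R1: [0, 8, 2]
R4 ← R4 + (5)·R1: [0, 40, 24]
R5 ← R5 + (2)·R1: [0, 23, 11]
R3 ← R3 − (8/43)·R2: [0, 0, -154/43]
R4 ← R4 − (40/43)·R2: [0, 0, -168/43]
R5 ← R5 − (23/43)·R2: [0, 0, -217/43]
R4 ← R4 − (12/11)·R3: [0, 0, 0]
R5 ← R5 − (31/22)·R3: [0, 0, 0]
3 nonzero rows, so rank(A) = 3.
A has 3 columns; by rank–nullity, nullity = 3 − 3 = 0.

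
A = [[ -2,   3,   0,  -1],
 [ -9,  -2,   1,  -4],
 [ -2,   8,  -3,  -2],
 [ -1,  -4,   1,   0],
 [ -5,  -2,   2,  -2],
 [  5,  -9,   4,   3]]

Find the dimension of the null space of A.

Row reduce to echelon form.
R2 ← R2 − (9/2)·R1: [0, -31/2, 1, 1/2]
R3 ← R3 − R1: [0, 5, -3, -1]
R4 ← R4 − (1/2)·R1: [0, -11/2, 1, 1/2]
R5 ← R5 − (5/2)·R1: [0, -19/2, 2, 1/2]
R6 ← R6 + (5/2)·R1: [0, -3/2, 4, 1/2]
R3 ← R3 + (10/31)·R2: [0, 0, -83/31, -26/31]
R4 ← R4 − (11/31)·R2: [0, 0, 20/31, 10/31]
R5 ← R5 − (19/31)·R2: [0, 0, 43/31, 6/31]
R6 ← R6 − (3/31)·R2: [0, 0, 121/31, 14/31]
R4 ← R4 + (20/83)·R3: [0, 0, 0, 10/83]
R5 ← R5 + (43/83)·R3: [0, 0, 0, -20/83]
R6 ← R6 + (121/83)·R3: [0, 0, 0, -64/83]
R5 ← R5 + (2)·R4: [0, 0, 0, 0]
R6 ← R6 + (32/5)·R4: [0, 0, 0, 0]
4 nonzero rows, so rank(A) = 4.
A has 4 columns; by rank–nullity, nullity = 4 − 4 = 0.

0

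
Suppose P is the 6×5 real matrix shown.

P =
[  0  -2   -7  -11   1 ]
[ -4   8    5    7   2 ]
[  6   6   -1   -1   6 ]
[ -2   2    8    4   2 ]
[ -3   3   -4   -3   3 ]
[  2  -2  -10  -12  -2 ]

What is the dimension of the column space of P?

Row reduce to echelon form.
Swap R1 ↔ R2
R3 ← R3 + (3/2)·R1: [0, 18, 13/2, 19/2, 9]
R4 ← R4 − (1/2)·R1: [0, -2, 11/2, 1/2, 1]
R5 ← R5 − (3/4)·R1: [0, -3, -31/4, -33/4, 3/2]
R6 ← R6 + (1/2)·R1: [0, 2, -15/2, -17/2, -1]
R3 ← R3 + (9)·R2: [0, 0, -113/2, -179/2, 18]
R4 ← R4 − R2: [0, 0, 25/2, 23/2, 0]
R5 ← R5 − (3/2)·R2: [0, 0, 11/4, 33/4, 0]
R6 ← R6 + R2: [0, 0, -29/2, -39/2, 0]
R4 ← R4 + (25/113)·R3: [0, 0, 0, -938/113, 450/113]
R5 ← R5 + (11/226)·R3: [0, 0, 0, 440/113, 99/113]
R6 ← R6 − (29/113)·R3: [0, 0, 0, 392/113, -522/113]
R5 ← R5 + (220/469)·R4: [0, 0, 0, 0, 1287/469]
R6 ← R6 + (28/67)·R4: [0, 0, 0, 0, -198/67]
R6 ← R6 + (14/13)·R5: [0, 0, 0, 0, 0]
Echelon form has 5 nonzero rows, so rank(P) = 5.
The column space has dimension equal to the rank: 5.

5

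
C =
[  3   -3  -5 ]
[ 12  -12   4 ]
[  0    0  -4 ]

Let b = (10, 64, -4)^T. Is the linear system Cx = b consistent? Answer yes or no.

Row reduce the augmented matrix [C | b].
R2 ← R2 − (4)·R1: [0, 0, 24, 24]
R3 ← R3 + (1/6)·R2: [0, 0, 0, 0]
The echelon form has 2 nonzero rows, and every pivot lies in the first 3 columns, so rank(C) = rank([C|b]) = 2.
The system is consistent.

yes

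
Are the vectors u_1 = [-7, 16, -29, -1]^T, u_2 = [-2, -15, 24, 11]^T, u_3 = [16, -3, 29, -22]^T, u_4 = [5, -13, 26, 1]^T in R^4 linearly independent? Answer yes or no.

Form the matrix with these vectors as rows and row reduce.
R2 ← R2 − (2/7)·R1: [0, -137/7, 226/7, 79/7]
R3 ← R3 + (16/7)·R1: [0, 235/7, -261/7, -170/7]
R4 ← R4 + (5/7)·R1: [0, -11/7, 37/7, 2/7]
R3 ← R3 + (235/137)·R2: [0, 0, 2479/137, -675/137]
R4 ← R4 − (11/137)·R2: [0, 0, 369/137, -85/137]
R4 ← R4 − (369/2479)·R3: [0, 0, 0, 280/2479]
4 nonzero rows, so the 4 vectors span a space of dimension 4.
Since 4 = 4, the vectors are linearly independent.

yes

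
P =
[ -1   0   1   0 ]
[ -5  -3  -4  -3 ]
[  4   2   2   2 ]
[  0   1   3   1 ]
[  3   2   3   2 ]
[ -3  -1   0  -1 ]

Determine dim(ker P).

2

Row reduce to echelon form.
R2 ← R2 − (5)·R1: [0, -3, -9, -3]
R3 ← R3 + (4)·R1: [0, 2, 6, 2]
R5 ← R5 + (3)·R1: [0, 2, 6, 2]
R6 ← R6 − (3)·R1: [0, -1, -3, -1]
R3 ← R3 + (2/3)·R2: [0, 0, 0, 0]
R4 ← R4 + (1/3)·R2: [0, 0, 0, 0]
R5 ← R5 + (2/3)·R2: [0, 0, 0, 0]
R6 ← R6 − (1/3)·R2: [0, 0, 0, 0]
2 nonzero rows, so rank(P) = 2.
P has 4 columns; by rank–nullity, nullity = 4 − 2 = 2.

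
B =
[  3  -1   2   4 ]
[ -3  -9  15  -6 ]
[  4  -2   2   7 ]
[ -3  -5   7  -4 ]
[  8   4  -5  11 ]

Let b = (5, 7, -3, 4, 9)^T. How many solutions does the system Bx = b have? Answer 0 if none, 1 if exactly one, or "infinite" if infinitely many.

0

Row reduce the augmented matrix [B | b].
R2 ← R2 + R1: [0, -10, 17, -2, 12]
R3 ← R3 − (4/3)·R1: [0, -2/3, -2/3, 5/3, -29/3]
R4 ← R4 + R1: [0, -6, 9, 0, 9]
R5 ← R5 − (8/3)·R1: [0, 20/3, -31/3, 1/3, -13/3]
R3 ← R3 − (1/15)·R2: [0, 0, -9/5, 9/5, -157/15]
R4 ← R4 − (3/5)·R2: [0, 0, -6/5, 6/5, 9/5]
R5 ← R5 + (2/3)·R2: [0, 0, 1, -1, 11/3]
R4 ← R4 − (2/3)·R3: [0, 0, 0, 0, 79/9]
R5 ← R5 + (5/9)·R3: [0, 0, 0, 0, -58/27]
R5 ← R5 + (58/237)·R4: [0, 0, 0, 0, 0]
The echelon form has 4 nonzero rows; the last pivot sits in the augmented column, so rank(B) = 3 but rank([B|b]) = 4.
Since the ranks differ, the system is inconsistent.
It has no solutions.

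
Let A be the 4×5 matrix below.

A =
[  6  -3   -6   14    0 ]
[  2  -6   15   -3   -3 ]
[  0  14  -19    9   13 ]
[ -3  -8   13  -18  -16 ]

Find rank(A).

4

Row reduce to echelon form.
R2 ← R2 − (1/3)·R1: [0, -5, 17, -23/3, -3]
R4 ← R4 + (1/2)·R1: [0, -19/2, 10, -11, -16]
R3 ← R3 + (14/5)·R2: [0, 0, 143/5, -187/15, 23/5]
R4 ← R4 − (19/10)·R2: [0, 0, -223/10, 107/30, -103/10]
R4 ← R4 + (223/286)·R3: [0, 0, 0, -80/13, -960/143]
Echelon form has 4 nonzero rows, so rank(A) = 4.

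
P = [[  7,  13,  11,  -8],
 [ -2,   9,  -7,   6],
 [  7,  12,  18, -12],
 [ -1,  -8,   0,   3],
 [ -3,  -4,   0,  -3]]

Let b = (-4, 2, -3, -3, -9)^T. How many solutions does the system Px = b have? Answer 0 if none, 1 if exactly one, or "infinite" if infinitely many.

0

Row reduce the augmented matrix [P | b].
R2 ← R2 + (2/7)·R1: [0, 89/7, -27/7, 26/7, 6/7]
R3 ← R3 − R1: [0, -1, 7, -4, 1]
R4 ← R4 + (1/7)·R1: [0, -43/7, 11/7, 13/7, -25/7]
R5 ← R5 + (3/7)·R1: [0, 11/7, 33/7, -45/7, -75/7]
R3 ← R3 + (7/89)·R2: [0, 0, 596/89, -330/89, 95/89]
R4 ← R4 + (43/89)·R2: [0, 0, -26/89, 325/89, -281/89]
R5 ← R5 − (11/89)·R2: [0, 0, 462/89, -613/89, -963/89]
R4 ← R4 + (13/298)·R3: [0, 0, 0, 520/149, -927/298]
R5 ← R5 − (231/298)·R3: [0, 0, 0, -598/149, -3471/298]
R5 ← R5 + (23/20)·R4: [0, 0, 0, 0, -609/40]
The echelon form has 5 nonzero rows; the last pivot sits in the augmented column, so rank(P) = 4 but rank([P|b]) = 5.
Since the ranks differ, the system is inconsistent.
It has no solutions.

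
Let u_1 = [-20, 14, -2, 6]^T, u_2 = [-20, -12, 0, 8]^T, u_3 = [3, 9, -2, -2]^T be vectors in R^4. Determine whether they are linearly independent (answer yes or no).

yes

Form the matrix with these vectors as rows and row reduce.
R2 ← R2 − R1: [0, -26, 2, 2]
R3 ← R3 + (3/20)·R1: [0, 111/10, -23/10, -11/10]
R3 ← R3 + (111/260)·R2: [0, 0, -94/65, -16/65]
3 nonzero rows, so the 3 vectors span a space of dimension 3.
Since 3 = 3, the vectors are linearly independent.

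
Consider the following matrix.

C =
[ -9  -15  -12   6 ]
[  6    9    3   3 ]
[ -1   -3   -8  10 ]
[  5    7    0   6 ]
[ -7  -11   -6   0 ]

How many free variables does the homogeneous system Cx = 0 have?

2

Row reduce to echelon form.
R2 ← R2 + (2/3)·R1: [0, -1, -5, 7]
R3 ← R3 − (1/9)·R1: [0, -4/3, -20/3, 28/3]
R4 ← R4 + (5/9)·R1: [0, -4/3, -20/3, 28/3]
R5 ← R5 − (7/9)·R1: [0, 2/3, 10/3, -14/3]
R3 ← R3 − (4/3)·R2: [0, 0, 0, 0]
R4 ← R4 − (4/3)·R2: [0, 0, 0, 0]
R5 ← R5 + (2/3)·R2: [0, 0, 0, 0]
2 nonzero rows, so rank(C) = 2.
C has 4 columns; by rank–nullity, nullity = 4 − 2 = 2.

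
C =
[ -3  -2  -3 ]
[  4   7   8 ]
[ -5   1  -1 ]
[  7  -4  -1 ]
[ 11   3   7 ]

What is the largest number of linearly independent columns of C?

Row reduce to echelon form.
R2 ← R2 + (4/3)·R1: [0, 13/3, 4]
R3 ← R3 − (5/3)·R1: [0, 13/3, 4]
R4 ← R4 + (7/3)·R1: [0, -26/3, -8]
R5 ← R5 + (11/3)·R1: [0, -13/3, -4]
R3 ← R3 − R2: [0, 0, 0]
R4 ← R4 + (2)·R2: [0, 0, 0]
R5 ← R5 + R2: [0, 0, 0]
Echelon form has 2 nonzero rows, so rank(C) = 2.
The rank gives the maximum number of linearly independent columns: 2.

2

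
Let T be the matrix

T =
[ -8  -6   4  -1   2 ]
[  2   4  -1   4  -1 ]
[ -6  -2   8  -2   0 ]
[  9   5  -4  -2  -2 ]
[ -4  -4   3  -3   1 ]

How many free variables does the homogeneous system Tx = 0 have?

2

Row reduce to echelon form.
R2 ← R2 + (1/4)·R1: [0, 5/2, 0, 15/4, -1/2]
R3 ← R3 − (3/4)·R1: [0, 5/2, 5, -5/4, -3/2]
R4 ← R4 + (9/8)·R1: [0, -7/4, 1/2, -25/8, 1/4]
R5 ← R5 − (1/2)·R1: [0, -1, 1, -5/2, 0]
R3 ← R3 − R2: [0, 0, 5, -5, -1]
R4 ← R4 + (7/10)·R2: [0, 0, 1/2, -1/2, -1/10]
R5 ← R5 + (2/5)·R2: [0, 0, 1, -1, -1/5]
R4 ← R4 − (1/10)·R3: [0, 0, 0, 0, 0]
R5 ← R5 − (1/5)·R3: [0, 0, 0, 0, 0]
3 nonzero rows, so rank(T) = 3.
T has 5 columns; by rank–nullity, nullity = 5 − 3 = 2.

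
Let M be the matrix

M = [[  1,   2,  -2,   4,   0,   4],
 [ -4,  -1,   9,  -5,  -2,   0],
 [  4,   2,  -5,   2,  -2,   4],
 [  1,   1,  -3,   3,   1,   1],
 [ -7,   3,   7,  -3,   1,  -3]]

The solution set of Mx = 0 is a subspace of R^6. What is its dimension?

2

Row reduce to echelon form.
R2 ← R2 + (4)·R1: [0, 7, 1, 11, -2, 16]
R3 ← R3 − (4)·R1: [0, -6, 3, -14, -2, -12]
R4 ← R4 − R1: [0, -1, -1, -1, 1, -3]
R5 ← R5 + (7)·R1: [0, 17, -7, 25, 1, 25]
R3 ← R3 + (6/7)·R2: [0, 0, 27/7, -32/7, -26/7, 12/7]
R4 ← R4 + (1/7)·R2: [0, 0, -6/7, 4/7, 5/7, -5/7]
R5 ← R5 − (17/7)·R2: [0, 0, -66/7, -12/7, 41/7, -97/7]
R4 ← R4 + (2/9)·R3: [0, 0, 0, -4/9, -1/9, -1/3]
R5 ← R5 + (22/9)·R3: [0, 0, 0, -116/9, -29/9, -29/3]
R5 ← R5 − (29)·R4: [0, 0, 0, 0, 0, 0]
4 nonzero rows, so rank(M) = 4.
M has 6 columns; by rank–nullity, nullity = 6 − 4 = 2.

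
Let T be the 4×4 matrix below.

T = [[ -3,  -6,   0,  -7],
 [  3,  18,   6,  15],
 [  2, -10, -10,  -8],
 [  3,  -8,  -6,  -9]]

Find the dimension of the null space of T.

0

Row reduce to echelon form.
R2 ← R2 + R1: [0, 12, 6, 8]
R3 ← R3 + (2/3)·R1: [0, -14, -10, -38/3]
R4 ← R4 + R1: [0, -14, -6, -16]
R3 ← R3 + (7/6)·R2: [0, 0, -3, -10/3]
R4 ← R4 + (7/6)·R2: [0, 0, 1, -20/3]
R4 ← R4 + (1/3)·R3: [0, 0, 0, -70/9]
4 nonzero rows, so rank(T) = 4.
T has 4 columns; by rank–nullity, nullity = 4 − 4 = 0.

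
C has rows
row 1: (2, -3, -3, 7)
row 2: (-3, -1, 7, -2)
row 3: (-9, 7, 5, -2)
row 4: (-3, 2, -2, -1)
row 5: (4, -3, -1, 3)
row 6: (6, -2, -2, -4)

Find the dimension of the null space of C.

0

Row reduce to echelon form.
R2 ← R2 + (3/2)·R1: [0, -11/2, 5/2, 17/2]
R3 ← R3 + (9/2)·R1: [0, -13/2, -17/2, 59/2]
R4 ← R4 + (3/2)·R1: [0, -5/2, -13/2, 19/2]
R5 ← R5 − (2)·R1: [0, 3, 5, -11]
R6 ← R6 − (3)·R1: [0, 7, 7, -25]
R3 ← R3 − (13/11)·R2: [0, 0, -126/11, 214/11]
R4 ← R4 − (5/11)·R2: [0, 0, -84/11, 62/11]
R5 ← R5 + (6/11)·R2: [0, 0, 70/11, -70/11]
R6 ← R6 + (14/11)·R2: [0, 0, 112/11, -156/11]
R4 ← R4 − (2/3)·R3: [0, 0, 0, -22/3]
R5 ← R5 + (5/9)·R3: [0, 0, 0, 40/9]
R6 ← R6 + (8/9)·R3: [0, 0, 0, 28/9]
R5 ← R5 + (20/33)·R4: [0, 0, 0, 0]
R6 ← R6 + (14/33)·R4: [0, 0, 0, 0]
4 nonzero rows, so rank(C) = 4.
C has 4 columns; by rank–nullity, nullity = 4 − 4 = 0.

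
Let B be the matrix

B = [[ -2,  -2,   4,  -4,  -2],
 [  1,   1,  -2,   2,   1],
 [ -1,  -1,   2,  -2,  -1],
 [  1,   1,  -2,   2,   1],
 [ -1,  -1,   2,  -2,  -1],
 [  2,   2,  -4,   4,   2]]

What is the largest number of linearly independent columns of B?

Row reduce to echelon form.
R2 ← R2 + (1/2)·R1: [0, 0, 0, 0, 0]
R3 ← R3 − (1/2)·R1: [0, 0, 0, 0, 0]
R4 ← R4 + (1/2)·R1: [0, 0, 0, 0, 0]
R5 ← R5 − (1/2)·R1: [0, 0, 0, 0, 0]
R6 ← R6 + R1: [0, 0, 0, 0, 0]
Echelon form has 1 nonzero row, so rank(B) = 1.
The rank gives the maximum number of linearly independent columns: 1.

1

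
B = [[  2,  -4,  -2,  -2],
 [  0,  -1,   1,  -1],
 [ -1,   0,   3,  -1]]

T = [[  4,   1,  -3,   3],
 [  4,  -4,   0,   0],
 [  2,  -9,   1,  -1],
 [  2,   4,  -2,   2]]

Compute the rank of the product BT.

2

First compute BT:
[[-16,  28,  -4,   4],
 [ -4,  -9,   3,  -3],
 [  0, -32,   8,  -8]]
Now row reduce the product.
R2 ← R2 − (1/4)·R1: [0, -16, 4, -4]
R3 ← R3 − (2)·R2: [0, 0, 0, 0]
2 nonzero rows, so rank(BT) = 2.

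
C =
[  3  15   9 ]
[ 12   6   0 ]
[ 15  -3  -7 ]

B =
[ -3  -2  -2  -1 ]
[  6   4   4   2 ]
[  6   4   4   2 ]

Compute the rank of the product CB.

First compute CB:
[[135,  90,  90,  45],
 [  0,   0,   0,   0],
 [-105, -70, -70, -35]]
Now row reduce the product.
R3 ← R3 + (7/9)·R1: [0, 0, 0, 0]
1 nonzero row, so rank(CB) = 1.

1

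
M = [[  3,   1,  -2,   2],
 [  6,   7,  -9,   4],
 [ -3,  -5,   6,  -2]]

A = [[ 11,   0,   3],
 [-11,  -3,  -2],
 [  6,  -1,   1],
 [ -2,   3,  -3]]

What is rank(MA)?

First compute MA:
[[  6,   5,  -1],
 [-73,   0, -17],
 [ 62,   3,  13]]
Now row reduce the product.
R2 ← R2 + (73/6)·R1: [0, 365/6, -175/6]
R3 ← R3 − (31/3)·R1: [0, -146/3, 70/3]
R3 ← R3 + (4/5)·R2: [0, 0, 0]
2 nonzero rows, so rank(MA) = 2.

2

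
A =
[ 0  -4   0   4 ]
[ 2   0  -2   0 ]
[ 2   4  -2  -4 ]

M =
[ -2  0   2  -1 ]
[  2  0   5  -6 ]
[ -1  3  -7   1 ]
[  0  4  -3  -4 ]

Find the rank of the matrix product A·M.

First compute AM:
[[ -8,  16, -32,   8],
 [ -2,  -6,  18,  -4],
 [  6, -22,  50, -12]]
Now row reduce the product.
R2 ← R2 − (1/4)·R1: [0, -10, 26, -6]
R3 ← R3 + (3/4)·R1: [0, -10, 26, -6]
R3 ← R3 − R2: [0, 0, 0, 0]
2 nonzero rows, so rank(AM) = 2.

2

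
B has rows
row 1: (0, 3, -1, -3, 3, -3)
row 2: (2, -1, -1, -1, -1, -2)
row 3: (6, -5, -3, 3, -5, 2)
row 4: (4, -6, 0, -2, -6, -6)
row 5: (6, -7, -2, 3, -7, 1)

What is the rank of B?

Row reduce to echelon form.
Swap R1 ↔ R2
R3 ← R3 − (3)·R1: [0, -2, 0, 6, -2, 8]
R4 ← R4 − (2)·R1: [0, -4, 2, 0, -4, -2]
R5 ← R5 − (3)·R1: [0, -4, 1, 6, -4, 7]
R3 ← R3 + (2/3)·R2: [0, 0, -2/3, 4, 0, 6]
R4 ← R4 + (4/3)·R2: [0, 0, 2/3, -4, 0, -6]
R5 ← R5 + (4/3)·R2: [0, 0, -1/3, 2, 0, 3]
R4 ← R4 + R3: [0, 0, 0, 0, 0, 0]
R5 ← R5 − (1/2)·R3: [0, 0, 0, 0, 0, 0]
Echelon form has 3 nonzero rows, so rank(B) = 3.

3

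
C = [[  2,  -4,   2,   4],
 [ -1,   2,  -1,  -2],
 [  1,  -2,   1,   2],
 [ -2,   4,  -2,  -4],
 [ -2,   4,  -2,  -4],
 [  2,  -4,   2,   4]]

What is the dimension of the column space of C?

1

Row reduce to echelon form.
R2 ← R2 + (1/2)·R1: [0, 0, 0, 0]
R3 ← R3 − (1/2)·R1: [0, 0, 0, 0]
R4 ← R4 + R1: [0, 0, 0, 0]
R5 ← R5 + R1: [0, 0, 0, 0]
R6 ← R6 − R1: [0, 0, 0, 0]
Echelon form has 1 nonzero row, so rank(C) = 1.
The column space has dimension equal to the rank: 1.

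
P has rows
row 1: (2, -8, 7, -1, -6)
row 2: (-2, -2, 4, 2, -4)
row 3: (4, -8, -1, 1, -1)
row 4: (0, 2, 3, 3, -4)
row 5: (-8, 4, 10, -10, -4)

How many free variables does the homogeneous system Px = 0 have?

Row reduce to echelon form.
R2 ← R2 + R1: [0, -10, 11, 1, -10]
R3 ← R3 − (2)·R1: [0, 8, -15, 3, 11]
R5 ← R5 + (4)·R1: [0, -28, 38, -14, -28]
R3 ← R3 + (4/5)·R2: [0, 0, -31/5, 19/5, 3]
R4 ← R4 + (1/5)·R2: [0, 0, 26/5, 16/5, -6]
R5 ← R5 − (14/5)·R2: [0, 0, 36/5, -84/5, 0]
R4 ← R4 + (26/31)·R3: [0, 0, 0, 198/31, -108/31]
R5 ← R5 + (36/31)·R3: [0, 0, 0, -384/31, 108/31]
R5 ← R5 + (64/33)·R4: [0, 0, 0, 0, -36/11]
5 nonzero rows, so rank(P) = 5.
P has 5 columns; by rank–nullity, nullity = 5 − 5 = 0.

0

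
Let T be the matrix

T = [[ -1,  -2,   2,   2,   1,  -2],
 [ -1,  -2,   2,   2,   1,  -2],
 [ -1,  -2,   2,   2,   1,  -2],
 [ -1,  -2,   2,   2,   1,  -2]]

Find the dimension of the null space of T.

5

Row reduce to echelon form.
R2 ← R2 − R1: [0, 0, 0, 0, 0, 0]
R3 ← R3 − R1: [0, 0, 0, 0, 0, 0]
R4 ← R4 − R1: [0, 0, 0, 0, 0, 0]
1 nonzero row, so rank(T) = 1.
T has 6 columns; by rank–nullity, nullity = 6 − 1 = 5.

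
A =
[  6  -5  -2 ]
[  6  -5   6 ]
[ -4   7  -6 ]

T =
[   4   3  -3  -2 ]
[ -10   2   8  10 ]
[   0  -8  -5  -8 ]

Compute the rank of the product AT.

3

First compute AT:
[[ 74,  24, -48, -46],
 [ 74, -40, -88, -110],
 [-86,  50,  98, 126]]
Now row reduce the product.
R2 ← R2 − R1: [0, -64, -40, -64]
R3 ← R3 + (43/37)·R1: [0, 2882/37, 1562/37, 2684/37]
R3 ← R3 + (1441/1184)·R2: [0, 0, -957/148, -198/37]
3 nonzero rows, so rank(AT) = 3.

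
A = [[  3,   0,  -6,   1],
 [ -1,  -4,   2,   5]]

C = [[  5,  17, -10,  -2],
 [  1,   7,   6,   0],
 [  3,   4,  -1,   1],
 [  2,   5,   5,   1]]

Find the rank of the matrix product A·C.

2

First compute AC:
[[ -1,  32, -19, -11],
 [  7, -12,   9,   9]]
Now row reduce the product.
R2 ← R2 + (7)·R1: [0, 212, -124, -68]
2 nonzero rows, so rank(AC) = 2.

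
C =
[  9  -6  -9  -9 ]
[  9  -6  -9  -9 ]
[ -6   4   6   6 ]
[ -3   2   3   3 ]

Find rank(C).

1

Row reduce to echelon form.
R2 ← R2 − R1: [0, 0, 0, 0]
R3 ← R3 + (2/3)·R1: [0, 0, 0, 0]
R4 ← R4 + (1/3)·R1: [0, 0, 0, 0]
Echelon form has 1 nonzero row, so rank(C) = 1.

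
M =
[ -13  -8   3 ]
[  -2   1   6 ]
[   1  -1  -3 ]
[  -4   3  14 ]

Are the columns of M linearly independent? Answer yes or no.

Row reduce M to echelon form.
R2 ← R2 − (2/13)·R1: [0, 29/13, 72/13]
R3 ← R3 + (1/13)·R1: [0, -21/13, -36/13]
R4 ← R4 − (4/13)·R1: [0, 71/13, 170/13]
R3 ← R3 + (21/29)·R2: [0, 0, 36/29]
R4 ← R4 − (71/29)·R2: [0, 0, -14/29]
R4 ← R4 + (7/18)·R3: [0, 0, 0]
3 pivots among 3 columns.
Every column is a pivot column, so the columns are linearly independent.

yes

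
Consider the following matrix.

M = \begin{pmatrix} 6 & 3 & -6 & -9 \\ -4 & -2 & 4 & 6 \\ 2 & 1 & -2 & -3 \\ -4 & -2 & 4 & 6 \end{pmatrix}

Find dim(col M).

Row reduce to echelon form.
R2 ← R2 + (2/3)·R1: [0, 0, 0, 0]
R3 ← R3 − (1/3)·R1: [0, 0, 0, 0]
R4 ← R4 + (2/3)·R1: [0, 0, 0, 0]
Echelon form has 1 nonzero row, so rank(M) = 1.
The column space has dimension equal to the rank: 1.

1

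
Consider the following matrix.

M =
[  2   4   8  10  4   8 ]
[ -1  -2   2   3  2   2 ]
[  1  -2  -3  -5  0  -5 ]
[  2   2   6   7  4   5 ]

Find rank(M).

Row reduce to echelon form.
R2 ← R2 + (1/2)·R1: [0, 0, 6, 8, 4, 6]
R3 ← R3 − (1/2)·R1: [0, -4, -7, -10, -2, -9]
R4 ← R4 − R1: [0, -2, -2, -3, 0, -3]
Swap R2 ↔ R3
R4 ← R4 − (1/2)·R2: [0, 0, 3/2, 2, 1, 3/2]
R4 ← R4 − (1/4)·R3: [0, 0, 0, 0, 0, 0]
Echelon form has 3 nonzero rows, so rank(M) = 3.

3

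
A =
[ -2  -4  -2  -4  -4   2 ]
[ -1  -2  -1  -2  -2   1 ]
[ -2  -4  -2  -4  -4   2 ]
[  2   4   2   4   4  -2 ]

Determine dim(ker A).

5

Row reduce to echelon form.
R2 ← R2 − (1/2)·R1: [0, 0, 0, 0, 0, 0]
R3 ← R3 − R1: [0, 0, 0, 0, 0, 0]
R4 ← R4 + R1: [0, 0, 0, 0, 0, 0]
1 nonzero row, so rank(A) = 1.
A has 6 columns; by rank–nullity, nullity = 6 − 1 = 5.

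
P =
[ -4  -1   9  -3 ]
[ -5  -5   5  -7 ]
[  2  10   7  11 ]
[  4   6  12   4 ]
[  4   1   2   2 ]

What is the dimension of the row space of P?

Row reduce to echelon form.
R2 ← R2 − (5/4)·R1: [0, -15/4, -25/4, -13/4]
R3 ← R3 + (1/2)·R1: [0, 19/2, 23/2, 19/2]
R4 ← R4 + R1: [0, 5, 21, 1]
R5 ← R5 + R1: [0, 0, 11, -1]
R3 ← R3 + (38/15)·R2: [0, 0, -13/3, 19/15]
R4 ← R4 + (4/3)·R2: [0, 0, 38/3, -10/3]
R4 ← R4 + (38/13)·R3: [0, 0, 0, 24/65]
R5 ← R5 + (33/13)·R3: [0, 0, 0, 144/65]
R5 ← R5 − (6)·R4: [0, 0, 0, 0]
Echelon form has 4 nonzero rows, so rank(P) = 4.
The row space has dimension equal to the rank: 4.

4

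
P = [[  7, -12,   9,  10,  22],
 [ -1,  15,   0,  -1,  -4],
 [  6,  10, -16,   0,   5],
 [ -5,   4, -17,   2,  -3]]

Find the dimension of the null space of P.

1

Row reduce to echelon form.
R2 ← R2 + (1/7)·R1: [0, 93/7, 9/7, 3/7, -6/7]
R3 ← R3 − (6/7)·R1: [0, 142/7, -166/7, -60/7, -97/7]
R4 ← R4 + (5/7)·R1: [0, -32/7, -74/7, 64/7, 89/7]
R3 ← R3 − (142/93)·R2: [0, 0, -796/31, -286/31, -389/31]
R4 ← R4 + (32/93)·R2: [0, 0, -314/31, 288/31, 385/31]
R4 ← R4 − (157/398)·R3: [0, 0, 0, 2573/199, 6913/398]
4 nonzero rows, so rank(P) = 4.
P has 5 columns; by rank–nullity, nullity = 5 − 4 = 1.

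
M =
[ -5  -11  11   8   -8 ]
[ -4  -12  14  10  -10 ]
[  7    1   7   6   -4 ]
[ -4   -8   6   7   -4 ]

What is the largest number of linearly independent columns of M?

3

Row reduce to echelon form.
R2 ← R2 − (4/5)·R1: [0, -16/5, 26/5, 18/5, -18/5]
R3 ← R3 + (7/5)·R1: [0, -72/5, 112/5, 86/5, -76/5]
R4 ← R4 − (4/5)·R1: [0, 4/5, -14/5, 3/5, 12/5]
R3 ← R3 − (9/2)·R2: [0, 0, -1, 1, 1]
R4 ← R4 + (1/4)·R2: [0, 0, -3/2, 3/2, 3/2]
R4 ← R4 − (3/2)·R3: [0, 0, 0, 0, 0]
Echelon form has 3 nonzero rows, so rank(M) = 3.
The rank gives the maximum number of linearly independent columns: 3.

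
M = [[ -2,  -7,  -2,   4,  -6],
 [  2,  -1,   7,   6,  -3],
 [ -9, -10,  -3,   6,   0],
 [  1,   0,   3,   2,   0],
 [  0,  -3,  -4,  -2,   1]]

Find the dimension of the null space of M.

Row reduce to echelon form.
R2 ← R2 + R1: [0, -8, 5, 10, -9]
R3 ← R3 − (9/2)·R1: [0, 43/2, 6, -12, 27]
R4 ← R4 + (1/2)·R1: [0, -7/2, 2, 4, -3]
R3 ← R3 + (43/16)·R2: [0, 0, 311/16, 119/8, 45/16]
R4 ← R4 − (7/16)·R2: [0, 0, -3/16, -3/8, 15/16]
R5 ← R5 − (3/8)·R2: [0, 0, -47/8, -23/4, 35/8]
R4 ← R4 + (3/311)·R3: [0, 0, 0, -72/311, 300/311]
R5 ← R5 + (94/311)·R3: [0, 0, 0, -390/311, 1625/311]
R5 ← R5 − (65/12)·R4: [0, 0, 0, 0, 0]
4 nonzero rows, so rank(M) = 4.
M has 5 columns; by rank–nullity, nullity = 5 − 4 = 1.

1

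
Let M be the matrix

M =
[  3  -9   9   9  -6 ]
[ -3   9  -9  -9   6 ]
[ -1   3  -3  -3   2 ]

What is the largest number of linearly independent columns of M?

Row reduce to echelon form.
R2 ← R2 + R1: [0, 0, 0, 0, 0]
R3 ← R3 + (1/3)·R1: [0, 0, 0, 0, 0]
Echelon form has 1 nonzero row, so rank(M) = 1.
The rank gives the maximum number of linearly independent columns: 1.

1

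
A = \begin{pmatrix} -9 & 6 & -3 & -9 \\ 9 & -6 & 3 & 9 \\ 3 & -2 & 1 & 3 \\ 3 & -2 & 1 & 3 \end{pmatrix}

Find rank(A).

Row reduce to echelon form.
R2 ← R2 + R1: [0, 0, 0, 0]
R3 ← R3 + (1/3)·R1: [0, 0, 0, 0]
R4 ← R4 + (1/3)·R1: [0, 0, 0, 0]
Echelon form has 1 nonzero row, so rank(A) = 1.

1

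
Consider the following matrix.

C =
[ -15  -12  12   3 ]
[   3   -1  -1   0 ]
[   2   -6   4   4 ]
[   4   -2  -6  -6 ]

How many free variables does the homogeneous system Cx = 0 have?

Row reduce to echelon form.
R2 ← R2 + (1/5)·R1: [0, -17/5, 7/5, 3/5]
R3 ← R3 + (2/15)·R1: [0, -38/5, 28/5, 22/5]
R4 ← R4 + (4/15)·R1: [0, -26/5, -14/5, -26/5]
R3 ← R3 − (38/17)·R2: [0, 0, 42/17, 52/17]
R4 ← R4 − (26/17)·R2: [0, 0, -84/17, -104/17]
R4 ← R4 + (2)·R3: [0, 0, 0, 0]
3 nonzero rows, so rank(C) = 3.
C has 4 columns; by rank–nullity, nullity = 4 − 3 = 1.

1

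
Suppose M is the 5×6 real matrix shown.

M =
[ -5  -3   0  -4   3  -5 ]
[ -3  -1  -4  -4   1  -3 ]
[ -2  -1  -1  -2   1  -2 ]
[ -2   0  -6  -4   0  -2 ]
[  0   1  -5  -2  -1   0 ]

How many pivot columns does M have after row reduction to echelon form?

Row reduce to echelon form.
R2 ← R2 − (3/5)·R1: [0, 4/5, -4, -8/5, -4/5, 0]
R3 ← R3 − (2/5)·R1: [0, 1/5, -1, -2/5, -1/5, 0]
R4 ← R4 − (2/5)·R1: [0, 6/5, -6, -12/5, -6/5, 0]
R3 ← R3 − (1/4)·R2: [0, 0, 0, 0, 0, 0]
R4 ← R4 − (3/2)·R2: [0, 0, 0, 0, 0, 0]
R5 ← R5 − (5/4)·R2: [0, 0, 0, 0, 0, 0]
Echelon form has 2 nonzero rows, so rank(M) = 2.
Each nonzero row contributes one pivot column: 2 pivot columns.

2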